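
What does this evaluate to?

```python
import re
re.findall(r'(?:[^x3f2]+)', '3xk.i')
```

['k.i']

The pattern matches one or more of any character except [x3f2] (non-capturing group).
With no groups in the pattern, `findall` gives back each whole match — 1 here.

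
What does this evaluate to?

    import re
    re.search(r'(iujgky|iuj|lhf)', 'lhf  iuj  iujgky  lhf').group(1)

`re.search` scans for the first position where the pattern succeeds.
The match spans [0:3] → 'lhf'.
Captured: group 1 = 'lhf'.

'lhf'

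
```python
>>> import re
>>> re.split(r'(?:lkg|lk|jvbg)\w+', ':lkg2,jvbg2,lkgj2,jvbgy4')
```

Matches to split on: at [1:5] → 'lkg2'; at [6:11] → 'jvbg2'; at [12:17] → 'lkgj2'; at [18:24] → 'jvbgy4'.
`split` removes every match and returns the 5 fragments in between.

[':', ',', ',', ',', '']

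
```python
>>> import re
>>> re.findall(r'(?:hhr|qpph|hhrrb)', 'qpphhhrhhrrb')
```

['qpph', 'hhr', 'hhr']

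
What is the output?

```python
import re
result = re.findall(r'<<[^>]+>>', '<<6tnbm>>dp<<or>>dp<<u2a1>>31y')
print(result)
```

['<<6tnbm>>', '<<or>>', '<<u2a1>>']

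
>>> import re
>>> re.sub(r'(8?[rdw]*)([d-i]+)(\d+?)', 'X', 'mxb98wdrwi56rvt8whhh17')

The pattern matches optionally a literal '8', then zero or more of one of [rdw] (captured); then one or more of a character in [d-i] (captured); then one or more of a digit (lazy) (captured).
Each match is replaced by 'X'.

'mxb9X6rvtX7'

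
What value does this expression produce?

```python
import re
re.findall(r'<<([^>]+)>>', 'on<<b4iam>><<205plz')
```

With a single group, `findall` returns only what that group captured — 1 item.

['b4iam']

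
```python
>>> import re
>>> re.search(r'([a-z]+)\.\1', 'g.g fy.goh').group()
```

'g.g'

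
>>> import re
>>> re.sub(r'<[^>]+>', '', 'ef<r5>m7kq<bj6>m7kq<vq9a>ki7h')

'efm7kqm7kqki7h'

Every occurrence is swapped for ''.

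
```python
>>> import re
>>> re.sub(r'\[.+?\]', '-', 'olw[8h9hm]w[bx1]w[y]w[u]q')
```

'olw-w-w-w-q'

The `?` after the quantifier makes it lazy — it takes as little as possible before letting the rest of the pattern try.
Each match is replaced by '-'.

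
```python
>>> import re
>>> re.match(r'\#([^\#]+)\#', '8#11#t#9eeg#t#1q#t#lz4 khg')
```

With `match`, the pattern is implicitly anchored at the beginning.
Here the string doesn't start with a match, so the call returns None.

None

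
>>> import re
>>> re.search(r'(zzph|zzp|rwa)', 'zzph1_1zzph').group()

'zzph'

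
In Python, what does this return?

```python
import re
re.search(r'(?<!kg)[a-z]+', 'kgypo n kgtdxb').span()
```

(0, 5)

The negative lookahead/lookbehind blocks any match where the forbidden context is present.
Unlike `match`, `search` isn't anchored — it looks for the pattern anywhere in the string.
The match spans [0:5] → 'kgypo'.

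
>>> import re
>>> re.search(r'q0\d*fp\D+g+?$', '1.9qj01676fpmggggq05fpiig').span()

This matches the literal 'q0', then zero or more of a digit, then the literal 'fp'; then one or more of a non-digit; then one or more of a literal 'g' (lazy); then anchored at the end.
`search` walks the string left to right and returns the first match it finds.
The match spans [17:25] → 'q05fpiig'.

(17, 25)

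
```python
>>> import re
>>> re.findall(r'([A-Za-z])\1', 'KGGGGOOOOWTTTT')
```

['G', 'G', 'O', 'O', 'T', 'T']

A backreference is literal: `\1` must see the identical characters the first group matched.
Walking the string: at [1:3] match 'GG', group 1 = 'G'; at [3:5] match 'GG', group 1 = 'G'; at [5:7] match 'OO', group 1 = 'O'; at [7:9] match 'OO', group 1 = 'O'; at [10:12] match 'TT', group 1 = 'T'; ….
With a single group, `findall` returns only what that group captured — 6 items.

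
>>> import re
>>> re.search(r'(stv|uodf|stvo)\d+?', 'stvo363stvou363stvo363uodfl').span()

(0, 5)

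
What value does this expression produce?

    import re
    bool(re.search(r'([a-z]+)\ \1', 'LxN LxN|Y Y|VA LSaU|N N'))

False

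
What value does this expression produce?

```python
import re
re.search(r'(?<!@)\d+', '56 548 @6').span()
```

(0, 2)

A negative assertion filters positions out without eating any characters.
Unlike `match`, `search` isn't anchored — it looks for the pattern anywhere in the string.
The match spans [0:2] → '56'.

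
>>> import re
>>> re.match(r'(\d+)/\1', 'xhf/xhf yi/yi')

None

With `match`, the pattern is implicitly anchored at the beginning.
Here position 0 doesn't satisfy it, so the call returns None.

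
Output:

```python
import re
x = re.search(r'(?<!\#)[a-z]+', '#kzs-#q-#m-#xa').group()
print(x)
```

zs

The negative lookaround is zero-width — it rules out positions where the adjacent text would match, without consuming anything.
`re.search` tries every starting position until one works.
The match spans [2:4] → 'zs'.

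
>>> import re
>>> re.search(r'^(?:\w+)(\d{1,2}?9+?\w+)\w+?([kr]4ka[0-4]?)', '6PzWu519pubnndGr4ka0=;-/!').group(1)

'19pubnnd'

The match spans [0:20] → '6PzWu519pubnndGr4ka0'.
Captured: group 1 = '19pubnnd', group 2 = 'r4ka0'.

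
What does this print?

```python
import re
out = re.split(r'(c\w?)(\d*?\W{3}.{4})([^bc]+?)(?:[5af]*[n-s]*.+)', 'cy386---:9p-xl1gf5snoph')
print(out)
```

['', 'cy', '386---:9p-', 'x', '']

Pattern: the literal 'c', then optionally a word character (captured); then zero or more of a digit (lazy), then exactly 3 of a non-word character, then exactly 4 of any character (captured); then one or more of any character except [bc] (lazy) (captured); then zero or more of one of [5af], then zero or more of a character in [n-s], then one or more of any character (non-capturing group).
A `+?`/`*?`/`{m,n}?` starts at its minimum and grows only as far as needed for what follows to match.
Matches to split on: at [0:23] → 'cy386---:9p-xl1gf5snoph'.
Because the pattern has a capturing group, `split` also inserts each captured text between the pieces.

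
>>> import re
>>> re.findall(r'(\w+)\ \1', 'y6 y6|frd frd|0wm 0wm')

['y6', 'frd', '0wm']

`\1` has to match the exact text group 1 already captured.
Because there's exactly one group, `findall` drops the full match and keeps group 1 from each hit.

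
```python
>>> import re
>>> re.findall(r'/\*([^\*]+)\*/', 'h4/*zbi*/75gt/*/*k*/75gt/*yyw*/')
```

['zbi', 'k', 'yyw']

Scanning left to right: at [2:9] match '/*zbi*/', group 1 = 'zbi'; at [15:20] match '/*k*/', group 1 = 'k'; at [24:31] match '/*yyw*/', group 1 = 'yyw'.
With a single group, `findall` returns only what that group captured — 3 items.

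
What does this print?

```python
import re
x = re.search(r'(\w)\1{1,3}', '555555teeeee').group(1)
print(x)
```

5

`\1` is not a pattern — it's the concrete string captured by group 1, re-applied verbatim.
`re.search` scans for the first position where the pattern succeeds.
The match spans [0:4] → '5555'.
Captured: group 1 = '5'.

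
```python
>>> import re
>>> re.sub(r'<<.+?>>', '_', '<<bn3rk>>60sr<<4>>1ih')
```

'_60sr_1ih'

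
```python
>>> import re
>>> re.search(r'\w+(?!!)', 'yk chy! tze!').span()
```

A negative assertion filters positions out without eating any characters.
`re.search` scans for the first position where the pattern succeeds.
The match spans [0:2] → 'yk'.

(0, 2)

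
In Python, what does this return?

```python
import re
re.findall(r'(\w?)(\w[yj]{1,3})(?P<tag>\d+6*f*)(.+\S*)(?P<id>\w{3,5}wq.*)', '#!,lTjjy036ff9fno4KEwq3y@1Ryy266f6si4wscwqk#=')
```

[('l', 'Tjjy', '036ff', '9fno4KEwq3y@1Ryy266f6si4', 'wscwqk#=')]

Pattern: optionally a word character (captured); then a word character, then 1 to 3 of one of [yj] (captured); then one or more of a digit, then zero or more of the literal '6', then zero or more of the literal 'f' (captured as 'tag'); then one or more of any character, then zero or more of a non-whitespace character (captured); then 3 to 5 of a word character, then the literal 'wq', then zero or more of any character (captured as 'id').
`findall` packs the 5 group values into a tuple for every match.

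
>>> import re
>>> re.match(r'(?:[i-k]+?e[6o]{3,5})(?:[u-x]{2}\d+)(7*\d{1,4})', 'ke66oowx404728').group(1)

'8'

Pattern: one or more of a character in [i-k] (lazy), then a literal 'e', then 3 to 5 of one of [6o] (non-capturing group); then exactly 2 of a character in [u-x], then one or more of a digit (non-capturing group); then zero or more of the literal '7', then 1 to 4 of a digit (captured).
`re.match` won't scan ahead — the pattern has to work from the very first character.
The match spans [0:14] → 'ke66oowx404728'.
Captured: group 1 = '8'.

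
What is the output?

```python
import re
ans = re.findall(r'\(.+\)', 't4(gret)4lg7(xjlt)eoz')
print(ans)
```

Scanning left to right: at [2:18] → '(gret)4lg7(xjlt)'.
No capturing groups, so `findall` returns the 1 full match string.

['(gret)4lg7(xjlt)']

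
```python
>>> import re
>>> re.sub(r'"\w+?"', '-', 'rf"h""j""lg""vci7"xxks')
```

'rf----xxks'

Matches: at [2:5] → '"h"'; at [5:8] → '"j"'; at [8:12] → '"lg"'; at [12:18] → '"vci7"'.
Each match is replaced by '-'.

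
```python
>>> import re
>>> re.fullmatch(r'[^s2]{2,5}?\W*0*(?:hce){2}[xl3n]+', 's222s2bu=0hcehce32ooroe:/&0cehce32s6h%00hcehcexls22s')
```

None

`fullmatch` succeeds only if the pattern covers the string from start to end.
Here the pattern can't cover the whole string, so the call returns None.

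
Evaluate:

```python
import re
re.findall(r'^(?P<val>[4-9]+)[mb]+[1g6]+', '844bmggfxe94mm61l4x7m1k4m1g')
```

['844']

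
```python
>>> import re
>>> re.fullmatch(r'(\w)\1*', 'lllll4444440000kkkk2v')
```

None

`re.fullmatch` is like wrapping the pattern in `^…$` (in single-line mode).
Here the string isn't matched end-to-end, so the call returns None.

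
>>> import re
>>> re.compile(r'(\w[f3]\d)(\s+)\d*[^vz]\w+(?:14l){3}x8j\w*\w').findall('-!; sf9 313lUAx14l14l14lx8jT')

[('sf9', ' ')]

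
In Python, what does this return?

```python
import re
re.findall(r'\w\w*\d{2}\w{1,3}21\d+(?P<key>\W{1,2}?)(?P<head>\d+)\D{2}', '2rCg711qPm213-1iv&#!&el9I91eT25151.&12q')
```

[('-', '1')]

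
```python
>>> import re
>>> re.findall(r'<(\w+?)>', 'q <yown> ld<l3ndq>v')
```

['yown', 'l3ndq']

Because there's exactly one group, `findall` drops the full match and keeps group 1 from each hit.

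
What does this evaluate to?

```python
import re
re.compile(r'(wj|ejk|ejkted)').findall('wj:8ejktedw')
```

['wj', 'ejk']

`|` is ordered: at each position the engine commits to the first alternative that works.
One capturing group, so `findall` returns just the captured substring from each match — 2 in all.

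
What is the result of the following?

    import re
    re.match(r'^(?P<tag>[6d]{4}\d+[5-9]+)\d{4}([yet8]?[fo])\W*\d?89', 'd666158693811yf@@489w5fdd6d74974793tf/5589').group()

'd666158693811yf@@489'

The pattern matches anchored at the start of the string; then exactly 4 of one of [6d], then one or more of a digit, then one or more of a character in [5-9] (captured as 'tag'); then exactly 4 of a digit; then optionally one of [yet8], then one of [fo] (captured); then zero or more of a non-word character, then optionally a digit, then the literal '89'.
With `match`, the pattern is implicitly anchored at the beginning.
The match spans [0:20] → 'd666158693811yf@@489'.
Captured: group 1 = 'd66615869', group 2 = 'yf'.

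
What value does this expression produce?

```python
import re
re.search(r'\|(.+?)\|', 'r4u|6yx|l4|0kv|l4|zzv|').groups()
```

Because the quantifier is non-greedy, it stops expanding at the earliest point where the rest of the pattern can succeed.
Unlike `match`, `search` isn't anchored — it looks for the pattern anywhere in the string.
The match spans [3:8] → '|6yx|'.
Captured: group 1 = '6yx'.

('6yx',)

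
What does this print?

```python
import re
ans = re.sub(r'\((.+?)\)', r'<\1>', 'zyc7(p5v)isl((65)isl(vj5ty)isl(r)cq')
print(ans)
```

zyc7<p5v>isl<(65>isl<vj5ty>isl<r>cq

Because the quantifier is non-greedy, it stops expanding at the earliest point where the rest of the pattern can succeed.
Matches: at [4:9] → '(p5v)'; at [12:17] → '((65)'; at [20:27] → '(vj5ty)'; at [30:33] → '(r)'.
The replacement refers to a captured group, so each match is rewritten using its own captured text.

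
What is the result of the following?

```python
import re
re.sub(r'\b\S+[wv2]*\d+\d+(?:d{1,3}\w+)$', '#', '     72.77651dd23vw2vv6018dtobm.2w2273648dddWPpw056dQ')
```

Pattern: a word boundary (`\b`, zero-width); then one or more of a non-whitespace character; then zero or more of one of [wv2], then one or more of a digit, then one or more of a digit; then 1 to 3 of the literal 'd', then one or more of a word character (non-capturing group); then anchored at the end.
Every occurrence is swapped for '#'.

'     #'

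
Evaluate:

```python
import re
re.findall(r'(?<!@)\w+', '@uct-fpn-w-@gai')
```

The negative lookahead/lookbehind blocks any match where the forbidden context is present.
Matches: at [2:4] → 'ct'; at [5:8] → 'fpn'; at [9:10] → 'w'; at [13:15] → 'ai'.
With no groups in the pattern, `findall` gives back each whole match — 4 here.

['ct', 'fpn', 'w', 'ai']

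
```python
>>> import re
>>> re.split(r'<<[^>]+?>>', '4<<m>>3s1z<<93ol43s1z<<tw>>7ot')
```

['4', '3s1z', '7ot']

Each match becomes a cut point; 3 segments remain.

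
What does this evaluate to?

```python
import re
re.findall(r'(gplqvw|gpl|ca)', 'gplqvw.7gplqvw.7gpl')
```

['gplqvw', 'gplqvw', 'gpl']

The regex engine tests alternatives in the order written; an earlier branch that matches wins even if a later one would match more.
Walking the string: at [0:6] match 'gplqvw', group 1 = 'gplqvw'; at [8:14] match 'gplqvw', group 1 = 'gplqvw'; at [16:19] match 'gpl', group 1 = 'gpl'.
One capturing group, so `findall` returns just the captured substring from each match — 3 in all.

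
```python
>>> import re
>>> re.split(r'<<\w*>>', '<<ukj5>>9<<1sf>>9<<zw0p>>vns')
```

Matches to split on: at [0:8] → '<<ukj5>>'; at [9:16] → '<<1sf>>'; at [17:25] → '<<zw0p>>'.
Each match becomes a cut point; 4 segments remain.

['', '9', '9', 'vns']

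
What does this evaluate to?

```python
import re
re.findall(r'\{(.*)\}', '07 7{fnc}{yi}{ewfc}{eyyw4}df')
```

Matches: at [4:26] match '{fnc}{yi}{ewfc}{eyyw4}', group 1 = 'fnc}{yi}{ewfc}{eyyw4'.
One capturing group, so `findall` returns just the captured substring from the one match — 1 in all.

['fnc}{yi}{ewfc}{eyyw4']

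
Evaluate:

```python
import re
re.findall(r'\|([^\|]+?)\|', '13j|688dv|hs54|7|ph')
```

['688dv', '7']

Walking the string: at [3:10] match '|688dv|', group 1 = '688dv'; at [14:17] match '|7|', group 1 = '7'.
`findall` collects group 1 from each match (2 total).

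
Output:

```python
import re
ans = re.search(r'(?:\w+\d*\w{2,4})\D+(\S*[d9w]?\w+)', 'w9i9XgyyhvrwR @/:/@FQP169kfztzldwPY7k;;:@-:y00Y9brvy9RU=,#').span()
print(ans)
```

This matches one or more of a word character, then zero or more of a digit, then 2 to 4 of a word character (non-capturing group); then one or more of a non-digit; then zero or more of a non-whitespace character, then optionally one of [d9w], then one or more of a word character (captured).
Unlike `match`, `search` isn't anchored — it looks for the pattern anywhere in the string.
The match spans [0:55] → 'w9i9XgyyhvrwR @/:/@FQP169kfztzldwPY7k;;:@-:y00Y9brvy9RU'.
Captured: group 1 = '169kfztzldwPY7k;;:@-:y00Y9brvy9RU'.

(0, 55)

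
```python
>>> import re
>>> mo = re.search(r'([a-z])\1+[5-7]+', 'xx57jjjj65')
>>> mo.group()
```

`\1` is not a pattern — it's the concrete string captured by group 1, re-applied verbatim.
`search` walks the string left to right and returns the first match it finds.
The match spans [0:4] → 'xx57'.
Captured: group 1 = 'x'.

'xx57'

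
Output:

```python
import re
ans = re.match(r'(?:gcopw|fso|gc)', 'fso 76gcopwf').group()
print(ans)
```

fso

`match` is anchored at position 0; if the pattern doesn't fit there, it returns None.
The match spans [0:3] → 'fso'.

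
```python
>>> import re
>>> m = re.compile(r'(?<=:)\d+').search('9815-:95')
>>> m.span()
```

(6, 8)

The positive lookaround only admits positions where the adjacent text matches; those characters stay outside the span.
`search` walks the string left to right and returns the first match it finds.
The match spans [6:8] → '95'.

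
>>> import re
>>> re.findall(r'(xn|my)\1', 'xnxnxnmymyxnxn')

['xn', 'my', 'xn']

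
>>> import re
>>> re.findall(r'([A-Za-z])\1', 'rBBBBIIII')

['B', 'B', 'I', 'I']

After group 1 captures some text, `\1` only succeeds where that same text appears again.
Walking the string: at [1:3] match 'BB', group 1 = 'B'; at [3:5] match 'BB', group 1 = 'B'; at [5:7] match 'II', group 1 = 'I'; at [7:9] match 'II', group 1 = 'I'.
`findall` collects group 1 from each match (4 total).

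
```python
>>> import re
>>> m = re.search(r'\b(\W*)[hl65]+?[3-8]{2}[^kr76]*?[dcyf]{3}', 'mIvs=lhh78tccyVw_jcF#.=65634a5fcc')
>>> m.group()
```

Pattern: a word boundary (`\b`, zero-width); then zero or more of a non-word character (captured); then one or more of one of [hl65] (lazy), then exactly 2 of a character in [3-8], then zero or more of any character except [kr76] (lazy); then exactly 3 of one of [dcyf].
`re.search` tries every starting position until one works.
The match spans [4:14] → '=lhh78tccy'.
Captured: group 1 = '='.

'=lhh78tccy'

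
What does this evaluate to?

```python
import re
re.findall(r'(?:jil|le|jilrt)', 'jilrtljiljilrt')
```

['jil', 'jil', 'jil']

Alternation tries branches left to right and keeps the first one that lets the overall match succeed at that position.
`findall` yields the raw match text (3 of them) because the pattern has no groups.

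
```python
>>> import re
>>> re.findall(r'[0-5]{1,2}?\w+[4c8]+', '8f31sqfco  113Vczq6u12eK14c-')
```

['31sqfc', '113Vczq6u12eK14c']

Pattern: 1 to 2 of a character in [0-5] (lazy), then one or more of a word character; then one or more of one of [4c8].
With no groups in the pattern, `findall` gives back each whole match — 2 here.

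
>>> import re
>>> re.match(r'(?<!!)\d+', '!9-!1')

None

`(?!…)`/`(?<!…)` only lets a position through if the neighbouring text does NOT match; no characters are consumed.
`re.match` won't scan ahead — the pattern has to work from the very first character.
Here position 0 doesn't satisfy it, so the call returns None.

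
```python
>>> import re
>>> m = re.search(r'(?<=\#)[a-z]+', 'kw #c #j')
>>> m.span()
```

Because the assertion is zero-width, the text it checks is not consumed and won't appear in the result.
`re.search` scans for the first position where the pattern succeeds.
The match spans [4:5] → 'c'.

(4, 5)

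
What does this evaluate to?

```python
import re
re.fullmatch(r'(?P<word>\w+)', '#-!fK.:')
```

`re.fullmatch` is like wrapping the pattern in `^…$` (in single-line mode).
Here the pattern can't cover the whole string, so the call returns None.

None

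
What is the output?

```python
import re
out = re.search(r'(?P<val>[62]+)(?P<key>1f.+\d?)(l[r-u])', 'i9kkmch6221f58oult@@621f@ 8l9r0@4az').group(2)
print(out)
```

1f58ou

The match spans [7:18] → '6221f58oult'.
Captured: group 1 = '622', group 2 = '1f58ou', group 3 = 'lt'.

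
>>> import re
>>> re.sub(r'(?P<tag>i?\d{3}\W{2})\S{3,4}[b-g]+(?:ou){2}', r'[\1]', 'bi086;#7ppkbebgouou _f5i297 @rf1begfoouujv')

'b[i086;#] _f5i297 @rf1begfoouujv'

Pattern: optionally a literal 'i', then exactly 3 of a digit, then exactly 2 of a non-word character (captured as 'tag'); then 3 to 4 of a non-whitespace character, then one or more of a character in [b-g], then the literal 'ou' repeated 2 times.
Matches: at [1:19] → 'i086;#7ppkbebgouou'.
The replacement refers to a captured group, so each match is rewritten using its own captured text.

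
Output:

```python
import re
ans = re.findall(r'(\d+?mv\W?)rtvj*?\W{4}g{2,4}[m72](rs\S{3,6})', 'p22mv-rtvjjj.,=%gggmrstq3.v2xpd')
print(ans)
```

`findall` packs the 2 group values into a tuple for every match.

[('22mv-', 'rstq3.v2')]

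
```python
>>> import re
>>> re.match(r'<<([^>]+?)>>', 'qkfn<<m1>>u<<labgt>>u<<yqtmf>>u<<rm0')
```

None

With `match`, the pattern is implicitly anchored at the beginning.
Here the pattern fails at index 0, so the call returns None.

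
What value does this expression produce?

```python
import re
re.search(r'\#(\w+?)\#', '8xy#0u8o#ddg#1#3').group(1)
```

'0u8o'

`re.search` scans for the first position where the pattern succeeds.
The match spans [3:9] → '#0u8o#'.
Captured: group 1 = '0u8o'.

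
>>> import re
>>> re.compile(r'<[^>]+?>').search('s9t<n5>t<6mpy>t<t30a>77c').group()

'<n5>'

`re.search` scans for the first position where the pattern succeeds.
The match spans [3:7] → '<n5>'.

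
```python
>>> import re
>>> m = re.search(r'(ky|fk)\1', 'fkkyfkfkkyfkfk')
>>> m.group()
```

'fkfk'

After group 1 captures some text, `\1` only succeeds where that same text appears again.
`re.search` scans for the first position where the pattern succeeds.
The match spans [4:8] → 'fkfk'.
Captured: group 1 = 'fk'.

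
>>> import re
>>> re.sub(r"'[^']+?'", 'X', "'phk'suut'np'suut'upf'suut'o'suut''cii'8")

"XsuutXsuutXsuutXsuut'X8"

Matches: at [0:5] → "'phk'"; at [9:13] → "'np'"; at [17:22] → "'upf'"; at [26:29] → "'o'"; at [34:39] → "'cii'".
Every occurrence is swapped for 'X'.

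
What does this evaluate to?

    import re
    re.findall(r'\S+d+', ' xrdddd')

['xrdddd']

Pattern: one or more of a non-whitespace character; then one or more of a literal 'd'.
Walking the string: at [1:7] → 'xrdddd'.
`findall` yields the raw match text (1 of them) because the pattern has no groups.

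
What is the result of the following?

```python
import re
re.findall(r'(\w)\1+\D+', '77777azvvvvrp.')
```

After group 1 captures some text, `\1` only succeeds where that same text appears again.
Because there's exactly one group, `findall` drops the full match and keeps group 1 from the one hit.

['7']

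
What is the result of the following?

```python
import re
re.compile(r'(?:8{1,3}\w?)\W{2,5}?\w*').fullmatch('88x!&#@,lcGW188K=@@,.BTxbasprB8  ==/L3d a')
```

None

Pattern: 1 to 3 of a literal '8', then optionally a word character (non-capturing group); then 2 to 5 of a non-word character (lazy), then zero or more of a word character.
`re.fullmatch` requires the pattern to consume the entire string.
Here there's no way to consume every character, so the call returns None.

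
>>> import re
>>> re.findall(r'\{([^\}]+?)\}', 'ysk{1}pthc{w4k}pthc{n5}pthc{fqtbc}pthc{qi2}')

Matches: at [3:6] match '{1}', group 1 = '1'; at [10:15] match '{w4k}', group 1 = 'w4k'; at [19:23] match '{n5}', group 1 = 'n5'; at [27:34] match '{fqtbc}', group 1 = 'fqtbc'; at [38:43] match '{qi2}', group 1 = 'qi2'.
With a single group, `findall` returns only what that group captured — 5 items.

['1', 'w4k', 'n5', 'fqtbc', 'qi2']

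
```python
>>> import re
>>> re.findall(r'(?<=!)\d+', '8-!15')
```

The lookaround is zero-width — it requires the adjacent text to match without consuming it, so the asserted text isn't part of the match.
No capturing groups, so `findall` returns the 1 full match string.

['15']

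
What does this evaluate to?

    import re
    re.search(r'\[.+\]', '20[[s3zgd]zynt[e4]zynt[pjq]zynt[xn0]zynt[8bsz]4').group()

'[[s3zgd]zynt[e4]zynt[pjq]zynt[xn0]zynt[8bsz]'

`re.search` scans for the first position where the pattern succeeds.
The match spans [2:46] → '[[s3zgd]zynt[e4]zynt[pjq]zynt[xn0]zynt[8bsz]'.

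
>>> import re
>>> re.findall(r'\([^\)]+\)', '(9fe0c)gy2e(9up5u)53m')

Since nothing is captured, `findall` lists the 2 matched substrings directly.

['(9fe0c)', '(9up5u)']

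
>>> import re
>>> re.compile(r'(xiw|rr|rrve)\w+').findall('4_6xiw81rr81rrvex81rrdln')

One capturing group, so `findall` returns just the captured substring from the one match — 1 in all.

['xiw']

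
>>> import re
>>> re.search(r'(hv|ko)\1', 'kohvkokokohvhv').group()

'koko'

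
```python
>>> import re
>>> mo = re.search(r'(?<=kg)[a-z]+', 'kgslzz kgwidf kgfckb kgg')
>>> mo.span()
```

The `(?=…)`/`(?<=…)` assertion just peeks at neighbouring text; it doesn't advance the match position.
The match spans [2:6] → 'slzz'.

(2, 6)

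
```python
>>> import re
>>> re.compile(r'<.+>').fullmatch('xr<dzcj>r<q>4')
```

`re.fullmatch` requires the pattern to consume the entire string.
Here the pattern can't cover the whole string, so the call returns None.

None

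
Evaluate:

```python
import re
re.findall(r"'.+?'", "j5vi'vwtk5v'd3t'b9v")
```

["'vwtk5v'"]

With the lazy modifier that quantifier settles for the fewest repetitions that let the rest of the pattern succeed (the atoms after it are unaffected and can still be greedy).
Matches: at [4:12] → "'vwtk5v'".
`findall` yields the raw match text (1 of them) because the pattern has no groups.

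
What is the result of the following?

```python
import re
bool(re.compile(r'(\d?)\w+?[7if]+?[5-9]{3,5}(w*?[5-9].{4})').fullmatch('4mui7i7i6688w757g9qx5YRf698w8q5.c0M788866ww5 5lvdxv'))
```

The pattern matches optionally a digit (captured); then one or more of a word character (lazy); then one or more of one of [7if] (lazy), then 3 to 5 of a character in [5-9]; then zero or more of the literal 'w' (lazy), then a character in [5-9], then exactly 4 of any character (captured).
`fullmatch` succeeds only if the pattern covers the string from start to end.
Here the string isn't matched end-to-end, so the call returns None, and `bool(None)` is False.

False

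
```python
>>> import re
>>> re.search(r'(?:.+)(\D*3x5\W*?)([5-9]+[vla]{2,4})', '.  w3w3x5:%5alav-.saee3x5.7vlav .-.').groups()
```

('3x5.', '7vlav')

Pattern: one or more of any character (non-capturing group); then zero or more of a non-digit, then the literal '3x5', then zero or more of a non-word character (lazy) (captured); then one or more of a character in [5-9], then 2 to 4 of one of [vla] (captured).
`re.search` scans for the first position where the pattern succeeds.
The match spans [0:31] → '.  w3w3x5:%5alav-.saee3x5.7vlav'.
Captured: group 1 = '3x5.', group 2 = '7vlav'.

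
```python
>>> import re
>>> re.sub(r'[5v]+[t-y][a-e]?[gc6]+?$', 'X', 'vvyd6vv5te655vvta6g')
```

Pattern: one or more of one of [5v], then a character in [t-y], then optionally a character in [a-e]; then one or more of one of [gc6] (lazy); then anchored at the end.
`sub` substitutes 'X' at each match site.

'vvyd6vv5te6X'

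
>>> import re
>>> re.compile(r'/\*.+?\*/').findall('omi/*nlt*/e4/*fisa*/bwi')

['/*nlt*/', '/*fisa*/']

With the lazy modifier that quantifier settles for the fewest repetitions that let the rest of the pattern succeed (the atoms after it are unaffected and can still be greedy).
With no groups in the pattern, `findall` gives back each whole match — 2 here.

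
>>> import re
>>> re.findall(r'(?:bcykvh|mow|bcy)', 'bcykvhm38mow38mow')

['bcykvh', 'mow', 'mow']

Branches in `(...|...)` are attempted left-to-right; the first branch that allows the whole pattern to succeed is taken.
Scanning left to right: at [0:6] → 'bcykvh'; at [9:12] → 'mow'; at [14:17] → 'mow'.
Since nothing is captured, `findall` lists the 3 matched substrings directly.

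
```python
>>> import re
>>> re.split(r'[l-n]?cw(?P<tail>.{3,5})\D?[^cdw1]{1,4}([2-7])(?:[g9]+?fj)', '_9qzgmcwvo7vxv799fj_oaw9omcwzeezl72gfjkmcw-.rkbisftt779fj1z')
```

This matches optionally a character in [l-n], then the literal 'cw'; then 3 to 5 of any character (captured as 'tail'); then optionally a non-digit, then 1 to 4 of any character except [cdw1]; then a character in [2-7] (captured); then one or more of one of [g9] (lazy), then the literal 'fj' (non-capturing group).
Matches to split on: at [5:19] → 'mcwvo7vxv799fj'; at [25:38] → 'mcwzeezl72gfj'.
With a capturing group present, the delimiter's captured portion is kept in the result list.

['_9qzg', 'vo7vx', '7', '_oaw9o', 'zeezl', '2', 'kmcw-.rkbisftt779fj1z']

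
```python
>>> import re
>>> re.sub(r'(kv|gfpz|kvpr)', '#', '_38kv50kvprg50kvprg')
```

Alternation isn't longest-match — the leftmost alternative that fits at this position is chosen.
`sub` substitutes '#' at each match site.

'_38#50#prg50#prg'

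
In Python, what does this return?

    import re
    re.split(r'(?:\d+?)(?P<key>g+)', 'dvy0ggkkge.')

This matches one or more of a digit (lazy) (non-capturing group); then one or more of a literal 'g' (captured as 'key').
Matches to split on: at [3:6] → '0gg'.
`re.split` interleaves the captured-group text with the surrounding fragments.

['dvy', 'gg', 'kkge.']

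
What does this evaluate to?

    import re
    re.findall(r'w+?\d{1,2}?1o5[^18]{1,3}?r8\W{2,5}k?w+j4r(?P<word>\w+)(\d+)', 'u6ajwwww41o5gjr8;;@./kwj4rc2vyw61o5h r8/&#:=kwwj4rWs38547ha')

This matches one or more of a literal 'w' (lazy), then 1 to 2 of a digit (lazy), then the literal '1o5'; then 1 to 3 of any character except [18] (lazy), then the literal 'r8', then 2 to 5 of a non-word character; then optionally the literal 'k', then one or more of a literal 'w', then the literal 'j4r'; then one or more of a word character (captured as 'word'); then one or more of a digit (captured).
Matches: at [4:35] match 'wwww41o5gjr8;;@./kwj4rc2vyw61o5', groups = ('c2vyw61o', '5').
With 2 capturing groups, `findall` returns a 2-tuple per match.

[('c2vyw61o', '5')]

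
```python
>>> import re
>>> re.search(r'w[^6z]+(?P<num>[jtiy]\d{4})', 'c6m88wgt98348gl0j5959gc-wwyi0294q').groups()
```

This matches the literal 'w', then one or more of any character except [6z]; then one of [jtiy], then exactly 4 of a digit (captured as 'num').
`search` walks the string left to right and returns the first match it finds.
The match spans [5:32] → 'wgt98348gl0j5959gc-wwyi0294'.
Captured: group 1 = 'i0294'.

('i0294',)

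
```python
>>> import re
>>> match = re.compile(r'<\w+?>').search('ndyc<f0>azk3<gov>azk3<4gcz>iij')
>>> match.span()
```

The match spans [4:8] → '<f0>'.

(4, 8)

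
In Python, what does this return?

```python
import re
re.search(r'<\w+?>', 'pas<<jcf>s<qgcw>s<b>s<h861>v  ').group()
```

'<jcf>'

`re.search` tries every starting position until one works.
The match spans [4:9] → '<jcf>'.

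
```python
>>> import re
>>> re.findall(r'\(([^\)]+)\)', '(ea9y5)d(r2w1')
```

['ea9y5']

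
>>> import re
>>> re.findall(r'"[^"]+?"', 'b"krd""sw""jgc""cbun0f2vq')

['"krd"', '"sw"', '"jgc"']

Walking the string: at [1:6] → '"krd"'; at [6:10] → '"sw"'; at [10:15] → '"jgc"'.
No capturing groups, so `findall` returns the 3 full match strings.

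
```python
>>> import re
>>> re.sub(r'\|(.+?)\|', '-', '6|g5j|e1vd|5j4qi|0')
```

'6-e1vd-0'

Matches: at [1:6] → '|g5j|'; at [10:17] → '|5j4qi|'.
Every occurrence is swapped for '-'.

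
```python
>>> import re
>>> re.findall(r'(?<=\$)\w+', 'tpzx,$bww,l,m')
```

The positive lookaround only admits positions where the adjacent text matches; those characters stay outside the span.
`findall` yields the raw match text (1 of them) because the pattern has no groups.

['bww']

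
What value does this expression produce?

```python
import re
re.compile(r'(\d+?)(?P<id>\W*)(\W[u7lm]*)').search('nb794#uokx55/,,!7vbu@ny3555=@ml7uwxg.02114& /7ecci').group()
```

Pattern: one or more of a digit (lazy) (captured); then zero or more of a non-word character (captured as 'id'); then a non-word character, then zero or more of one of [u7lm] (captured).
`search` walks the string left to right and returns the first match it finds.
The match spans [2:7] → '794#u'.
Captured: group 1 = '794', group 2 = '', group 3 = '#u'.

'794#u'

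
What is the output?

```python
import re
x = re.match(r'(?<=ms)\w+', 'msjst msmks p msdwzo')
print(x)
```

`match` is anchored at position 0; if the pattern doesn't fit there, it returns None.
Here the pattern fails at index 0, so the call returns None.

None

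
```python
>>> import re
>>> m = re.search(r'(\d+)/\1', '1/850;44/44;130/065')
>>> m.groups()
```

The backreference `\1` re-matches whatever the first group consumed, character for character.
`search` walks the string left to right and returns the first match it finds.
The match spans [6:11] → '44/44'.
Captured: group 1 = '44'.

('44',)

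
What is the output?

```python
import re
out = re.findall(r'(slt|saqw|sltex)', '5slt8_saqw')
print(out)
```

['slt', 'saqw']

Walking the string: at [1:4] match 'slt', group 1 = 'slt'; at [6:10] match 'saqw', group 1 = 'saqw'.
With a single group, `findall` returns only what that group captured — 2 items.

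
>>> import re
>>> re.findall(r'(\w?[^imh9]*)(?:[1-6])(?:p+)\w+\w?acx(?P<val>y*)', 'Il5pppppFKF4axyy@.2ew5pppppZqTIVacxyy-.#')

[('Il5pppppFKF4axyy@.2ew', 'yy')]

The pattern matches optionally a word character, then zero or more of any character except [imh9] (captured); then a character in [1-6] (non-capturing group); then one or more of a literal 'p' (non-capturing group); then one or more of a word character, then optionally a word character, then the literal 'acx'; then zero or more of a literal 'y' (captured as 'val').
Matches: at [0:37] match 'Il5pppppFKF4axyy@.2ew5pppppZqTIVacxyy', groups = ('Il5pppppFKF4axyy@.2ew', 'yy').
Multiple groups make `findall` return tuples — one 2-tuple for the one match.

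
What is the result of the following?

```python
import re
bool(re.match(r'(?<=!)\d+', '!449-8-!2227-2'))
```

The lookaround is zero-width — it requires the adjacent text to match without consuming it, so the asserted text isn't part of the match.
`re.match` won't scan ahead — the pattern has to work from the very first character.
Here position 0 doesn't satisfy it, so the call returns None, and `bool(None)` is False.

False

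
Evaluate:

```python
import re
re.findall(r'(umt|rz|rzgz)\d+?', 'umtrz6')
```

['rz']

`findall` collects group 1 from the one match (1 total).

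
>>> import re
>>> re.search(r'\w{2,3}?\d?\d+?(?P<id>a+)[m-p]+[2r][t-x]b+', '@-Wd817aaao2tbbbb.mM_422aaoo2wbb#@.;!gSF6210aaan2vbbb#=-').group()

'Wd817aaao2tbbbb'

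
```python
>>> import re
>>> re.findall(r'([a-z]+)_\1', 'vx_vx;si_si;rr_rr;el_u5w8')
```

['vx', 'si', 'rr']

The backreference `\1` re-matches whatever the first group consumed, character for character.
One capturing group, so `findall` returns just the captured substring from each match — 3 in all.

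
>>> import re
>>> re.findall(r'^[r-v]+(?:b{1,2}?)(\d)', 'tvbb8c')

['8']

This matches anchored at the start of the string; then one or more of a character in [r-v]; then 1 to 2 of a literal 'b' (lazy) (non-capturing group); then a digit (captured).
Walking the string: at [0:5] match 'tvbb8', group 1 = '8'.
Because there's exactly one group, `findall` drops the full match and keeps group 1 from the one hit.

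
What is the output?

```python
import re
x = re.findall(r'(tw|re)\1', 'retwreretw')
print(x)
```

['re']

A backreference is literal: `\1` must see the identical characters the first group matched.
Scanning left to right: at [4:8] match 'rere', group 1 = 're'.
One capturing group, so `findall` returns just the captured substring from the one match — 1 in all.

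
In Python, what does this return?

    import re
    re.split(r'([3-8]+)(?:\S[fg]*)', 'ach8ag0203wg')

The group in the pattern means `split` returns the separators' captures alongside the pieces.

['ach', '8', '020', '3', '']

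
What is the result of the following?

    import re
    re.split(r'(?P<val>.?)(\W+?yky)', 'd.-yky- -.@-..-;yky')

['', 'd', '.-yky', '', '-', ' -.@-..-;yky', '']

This matches optionally any character (captured as 'val'); then one or more of a non-word character (lazy), then the literal 'yky' (captured).
Matches to split on: at [0:6] → 'd.-yky'; at [6:19] → '- -.@-..-;yky'.
`re.split` interleaves the captured-group text with the surrounding fragments.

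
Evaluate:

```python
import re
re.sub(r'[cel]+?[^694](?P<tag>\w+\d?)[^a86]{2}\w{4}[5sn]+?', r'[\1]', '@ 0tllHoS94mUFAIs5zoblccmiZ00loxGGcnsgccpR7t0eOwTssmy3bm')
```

'@ 0t[HoS94mUFAIs5zoblccmiZ00loxGGcnsgccpR7t]my3bm'

The pattern matches one or more of one of [cel] (lazy), then any character except [694]; then one or more of a word character, then optionally a digit (captured as 'tag'); then exactly 2 of any character except [a86], then exactly 4 of a word character, then one or more of one of [5sn] (lazy).
With the lazy modifier that quantifier settles for the fewest repetitions that let the rest of the pattern succeed (the atoms after it are unaffected and can still be greedy).
Matches: at [4:51] → 'llHoS94mUFAIs5zoblccmiZ00loxGGcnsgccpR7t0eOwTss'.
Each match is replaced using the text its own group 1 captured.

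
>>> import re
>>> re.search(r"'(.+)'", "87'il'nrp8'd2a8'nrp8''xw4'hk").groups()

Unlike `match`, `search` isn't anchored — it looks for the pattern anywhere in the string.
The match spans [2:26] → "'il'nrp8'd2a8'nrp8''xw4'".
Captured: group 1 = "il'nrp8'd2a8'nrp8''xw4".

("il'nrp8'd2a8'nrp8''xw4",)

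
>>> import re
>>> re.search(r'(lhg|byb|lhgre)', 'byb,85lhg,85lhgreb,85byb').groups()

('byb',)

Unlike `match`, `search` isn't anchored — it looks for the pattern anywhere in the string.
The match spans [0:3] → 'byb'.
Captured: group 1 = 'byb'.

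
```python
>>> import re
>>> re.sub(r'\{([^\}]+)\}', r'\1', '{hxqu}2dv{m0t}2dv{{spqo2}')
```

`\1` in the replacement pulls in group 1's text for each match.

'hxqu2dvm0t2dv{spqo2'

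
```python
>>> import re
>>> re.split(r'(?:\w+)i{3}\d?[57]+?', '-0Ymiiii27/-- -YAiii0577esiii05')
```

['-', '/-- -', '']

This matches one or more of a word character (non-capturing group); then exactly 3 of the literal 'i', then optionally a digit, then one or more of one of [57] (lazy).
Matches to split on: at [1:10] → '0Ymiiii27'; at [15:31] → 'YAiii0577esiii05'.
Each match becomes a cut point; 3 segments remain.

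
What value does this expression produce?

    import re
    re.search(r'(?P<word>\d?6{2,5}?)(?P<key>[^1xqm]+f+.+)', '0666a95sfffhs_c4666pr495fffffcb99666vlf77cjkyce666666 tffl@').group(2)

'6a95sfffhs_c4666pr495fffffcb99666vlf77cjkyce666666 tffl@'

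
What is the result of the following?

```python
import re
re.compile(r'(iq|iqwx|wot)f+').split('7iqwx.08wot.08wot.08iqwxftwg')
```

['7iqwx.08wot.08wot.08', 'iqwx', 'twg']

Matches to split on: at [20:25] → 'iqwxf'.
With a capturing group present, the delimiter's captured portion is kept in the result list.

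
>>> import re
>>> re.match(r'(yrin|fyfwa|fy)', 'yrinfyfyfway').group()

'yrin'

`match` is anchored at position 0; if the pattern doesn't fit there, it returns None.
The match spans [0:4] → 'yrin'.
Captured: group 1 = 'yrin'.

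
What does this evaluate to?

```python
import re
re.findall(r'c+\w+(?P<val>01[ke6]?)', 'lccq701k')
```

This matches one or more of the literal 'c', then one or more of a word character; then the literal '01', then optionally one of [ke6] (captured as 'val').
`findall` collects group 1 from the one match (1 total).

['01k']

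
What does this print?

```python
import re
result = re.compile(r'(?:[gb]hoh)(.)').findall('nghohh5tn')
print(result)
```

Pattern: one of [gb], then the literal 'hoh' (non-capturing group); then any character (captured).
Scanning left to right: at [1:6] match 'ghohh', group 1 = 'h'.
`findall` collects group 1 from the one match (1 total).

['h']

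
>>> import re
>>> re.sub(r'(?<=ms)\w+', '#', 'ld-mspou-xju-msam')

'ld-ms#-xju-ms#'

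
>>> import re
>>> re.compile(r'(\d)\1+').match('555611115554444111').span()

(0, 3)

With `match`, the pattern is implicitly anchored at the beginning.
The match spans [0:3] → '555'.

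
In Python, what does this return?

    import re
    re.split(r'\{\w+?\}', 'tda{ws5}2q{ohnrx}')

Each match becomes a cut point; 3 segments remain.

['tda', '2q', '']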